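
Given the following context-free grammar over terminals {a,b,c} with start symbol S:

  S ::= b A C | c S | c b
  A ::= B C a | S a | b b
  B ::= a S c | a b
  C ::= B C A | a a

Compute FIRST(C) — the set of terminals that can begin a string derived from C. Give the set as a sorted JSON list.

FIRST iteration:
round 1:
  A via A→b b: +{b}
  B via B→a S c: +{a}
  C via C→B C A: +{a}
  S via S→b A C: +{b}
  S via S→c S: +{c}
  S: {b,c}  A: {b}  B: {a}  C: {a}
round 2:
  A via A→B C a: +{a}
  A via A→S a: +{c}
  S: {b,c}  A: {a,b,c}  B: {a}  C: {a}
round 3: (no change)
  S: {b,c}  A: {a,b,c}  B: {a}  C: {a}

FIRST(C) = ["a"]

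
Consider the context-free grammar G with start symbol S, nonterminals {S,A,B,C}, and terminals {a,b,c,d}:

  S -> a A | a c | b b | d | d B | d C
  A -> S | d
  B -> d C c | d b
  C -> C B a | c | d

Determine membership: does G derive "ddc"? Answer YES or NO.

Convert to CNF:
  S -> T0 A | T0 T1 | T2 T2 | T3 B | T3 C | d
  A -> T0 A | T0 T1 | T2 T2 | T3 B | T3 C | d
  B -> T3 T2 | T3 X4
  C -> C X5 | c | d
  T0 -> a
  T1 -> c
  T2 -> b
  T3 -> d
  X4 -> C T1
  X5 -> B T0

CYK table (by increasing span):
  cell(0,0) d: {A,C,S,T3}  orig:{A,C,S}
  cell(1,1) d: {A,C,S,T3}  orig:{A,C,S}
  cell(2,2) c: {C,T1}  orig:{C}
  cell(0,1) dd: {A,S}
  cell(1,2) dc: {A,S,X4}  orig:{A,S}
  cell(0,2) ddc: {B}

S ∉ T[0,2] ⇒ NO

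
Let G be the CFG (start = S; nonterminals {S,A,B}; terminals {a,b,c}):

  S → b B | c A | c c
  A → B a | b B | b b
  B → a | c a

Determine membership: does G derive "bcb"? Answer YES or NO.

CNF form of G:
  S -> T1 B | T2 A | T2 T2
  A -> B T0 | T1 B | T1 T1
  B -> T2 T0 | a
  T0 -> a
  T1 -> b
  T2 -> c

Fill CYK table bottom-up:
  [0..0]={T1}  "b"  orig:{}
  [1..1]={T2}  "c"  orig:{}
  [2..2]={T1}  "b"  orig:{}
  [0..1]=∅  "bc"
  [1..2]=∅  "cb"
  [0..2]=∅  "bcb"

S ∉ T[0,2] ⇒ NO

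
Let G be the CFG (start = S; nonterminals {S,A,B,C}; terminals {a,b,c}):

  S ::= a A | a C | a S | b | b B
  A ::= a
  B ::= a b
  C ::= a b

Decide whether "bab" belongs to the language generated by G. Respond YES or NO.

CNF form of G:
  S -> T0 A | T0 C | T0 S | T1 B | b
  A -> a
  B -> T0 T1
  C -> T0 T1
  T0 -> a
  T1 -> b

CYK fill:
  T[0,0] 'b' = {S,T1}  orig:{S}
  T[1,1] 'a' = {A,T0}  orig:{A}
  T[2,2] 'b' = {S,T1}  orig:{S}
  T[0,1] 'ba' = ∅
  T[1,2] 'ab' = {B,C,S}
  T[0,2] 'bab' = {S}

S ∈ T[0,2] ⇒ YES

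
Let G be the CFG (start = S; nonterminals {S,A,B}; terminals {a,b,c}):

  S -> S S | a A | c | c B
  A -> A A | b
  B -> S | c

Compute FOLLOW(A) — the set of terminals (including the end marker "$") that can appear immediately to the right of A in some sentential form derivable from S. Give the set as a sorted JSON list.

Compute FIRST by fixpoint:
pass 1:
  A via A→b: +{b}
  B via B→c: +{c}
  S via S→a A: +{a}
  S via S→c: +{c}
  FIRST(S)={a,c}  FIRST(A)={b}  FIRST(B)={c}
pass 2:
  B via B→S: +{a}
  FIRST(S)={a,c}  FIRST(A)={b}  FIRST(B)={a,c}
pass 3: (stable)
  FIRST(S)={a,c}  FIRST(A)={b}  FIRST(B)={a,c}

FOLLOW iteration:
FOLLOW(S) := {$}
round 1:
  A→A A: FOLLOW(A) ⊇ FIRST(A) = {b}; new: +{b}
  S→S S: FOLLOW(S) ⊇ FIRST(S) = {a,c}; new: +{a,c}
  S→a A: FOLLOW(A) ⊇ FOLLOW(S) ⊇ {$,a,c}; new: +{$,a,c}
  S→c B: FOLLOW(B) ⊇ FOLLOW(S) ⊇ {$,a,c}; new: +{$,a,c}
  S: {$,a,c}  A: {$,a,b,c}  B: {$,a,c}
round 2: (no change)
  S: {$,a,c}  A: {$,a,b,c}  B: {$,a,c}

FOLLOW(A) = ["$", "a", "b", "c"]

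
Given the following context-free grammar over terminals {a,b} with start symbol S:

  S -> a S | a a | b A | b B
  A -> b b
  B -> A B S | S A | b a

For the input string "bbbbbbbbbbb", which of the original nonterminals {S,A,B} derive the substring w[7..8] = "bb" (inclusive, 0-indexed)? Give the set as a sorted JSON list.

Convert to CNF:
  S -> T0 A | T0 B | T1 S | T1 T1
  A -> T0 T0
  B -> A X2 | S A | T0 T1
  T0 -> b
  T1 -> a
  X2 -> B S

CYK fill (cells [i..j] with 7 ≤ i ≤ j ≤ 8 only):
  T[7,7] 'b' = {T0}  orig:{}
  T[8,8] 'b' = {T0}  orig:{}
  T[7,8] 'bb' = {A}

Original NTs in T[7,8] deriving "bb": ["A"]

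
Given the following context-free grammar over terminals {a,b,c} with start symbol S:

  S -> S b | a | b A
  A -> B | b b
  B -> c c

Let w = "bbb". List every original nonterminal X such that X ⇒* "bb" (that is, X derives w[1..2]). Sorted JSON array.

CNF form of G:
  S -> S T0 | T0 A | a
  A -> T0 T0 | T1 T1
  B -> T1 T1
  T0 -> b
  T1 -> c

CYK fill — only the sub-triangle for w[1..2]:
  [1..1]={T0}  "b"  orig:{}
  [2..2]={T0}  "b"  orig:{}
  [1..2]={A}  "bb"

Original NTs in T[1,2] deriving "bb": ["A"]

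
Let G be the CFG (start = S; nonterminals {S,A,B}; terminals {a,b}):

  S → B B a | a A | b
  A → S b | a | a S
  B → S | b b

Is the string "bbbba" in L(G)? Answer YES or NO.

Convert to CNF:
  S -> B X3 | T1 A | b
  A -> S T0 | T1 S | a
  B -> B X2 | T0 T0 | T1 A | b
  T0 -> b
  T1 -> a
  X2 -> B T1
  X3 -> B T1

CYK table (by increasing span):
  cell(0,0) b: {B,S,T0}  orig:{B,S}
  cell(1,1) b: {B,S,T0}  orig:{B,S}
  cell(2,2) b: {B,S,T0}  orig:{B,S}
  cell(3,3) b: {B,S,T0}  orig:{B,S}
  cell(4,4) a: {A,T1}  orig:{A}
  cell(0,1) bb: {A,B}
  cell(1,2) bb: {A,B}
  cell(2,3) bb: {A,B}
  cell(3,4) ba: {X2,X3}  orig:{}
  cell(0,2) bbb: ∅
  cell(1,3) bbb: ∅
  cell(2,4) bba: {B,S,X2,X3}  orig:{B,S}
  cell(0,3) bbbb: ∅
  cell(1,4) bbba: {B,S}
  cell(0,4) bbbba: {B,S}

S ∈ T[0,4] ⇒ YES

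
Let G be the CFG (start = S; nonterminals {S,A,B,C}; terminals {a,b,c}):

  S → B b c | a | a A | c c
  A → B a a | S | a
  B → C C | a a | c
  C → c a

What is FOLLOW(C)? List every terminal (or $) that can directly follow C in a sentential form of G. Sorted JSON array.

Compute FIRST by fixpoint:
round 1:
  A via A→a: +{a}
  B via B→a a: +{a}
  B via B→c: +{c}
  C via C→c a: +{c}
  S via S→B b c: +{a,c}
  FIRST[S]={a,c}  FIRST[A]={a}  FIRST[B]={a,c}  FIRST[C]={c}
round 2:
  A via A→B a a: +{c}
  FIRST[S]={a,c}  FIRST[A]={a,c}  FIRST[B]={a,c}  FIRST[C]={c}
round 3: (stable)
  FIRST[S]={a,c}  FIRST[A]={a,c}  FIRST[B]={a,c}  FIRST[C]={c}

Compute FOLLOW by fixpoint:
seed FOLLOW(S) with $
round 1:
  A→B a a: FOLLOW(B) ⊇ FIRST(a) = {a}; new: +{a}
  B→C C: FOLLOW(C) ⊇ FIRST(C) = {c}; new: +{c}
  B→C C: FOLLOW(C) ⊇ FOLLOW(B) ⊇ {a}; new: +{a}
  S→B b c: FOLLOW(B) ⊇ FIRST(b) = {b}; new: +{b}
  S→a A: FOLLOW(A) ⊇ FOLLOW(S) ⊇ {$}; new: +{$}
  FOLLOW(S)={$}  FOLLOW(A)={$}  FOLLOW(B)={a,b}  FOLLOW(C)={a,c}
round 2:
  B→C C: FOLLOW(C) ⊇ FOLLOW(B) ⊇ {a,b}; new: +{b}
  FOLLOW(S)={$}  FOLLOW(A)={$}  FOLLOW(B)={a,b}  FOLLOW(C)={a,b,c}
round 3: (stable)
  FOLLOW(S)={$}  FOLLOW(A)={$}  FOLLOW(B)={a,b}  FOLLOW(C)={a,b,c}

FOLLOW(C) = ["a", "b", "c"]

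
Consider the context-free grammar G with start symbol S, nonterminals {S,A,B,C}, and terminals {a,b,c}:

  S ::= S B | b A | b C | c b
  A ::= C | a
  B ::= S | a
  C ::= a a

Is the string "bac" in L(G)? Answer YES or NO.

CNF form of G:
  S -> S B | T1 A | T1 C | T2 T1
  A -> T0 T0 | a
  B -> S B | T1 A | T1 C | T2 T1 | a
  C -> T0 T0
  T0 -> a
  T1 -> b
  T2 -> c

CYK fill:
  T[0,0] 'b' = {T1}  orig:{}
  T[1,1] 'a' = {A,B,T0}  orig:{A,B}
  T[2,2] 'c' = {T2}  orig:{}
  T[0,1] 'ba' = {B,S}
  T[1,2] 'ac' = ∅
  T[0,2] 'bac' = ∅

S ∉ T[0,2] ⇒ NO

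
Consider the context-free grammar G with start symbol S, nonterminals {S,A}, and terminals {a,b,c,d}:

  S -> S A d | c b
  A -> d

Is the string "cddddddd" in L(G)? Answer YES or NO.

CNF form of G:
  S -> S X3 | T1 T2
  A -> d
  T0 -> d
  T1 -> c
  T2 -> b
  X3 -> A T0

CYK fill:
  T[0,0] 'c' = {T1}  orig:{}
  T[1,1] 'd' = {A,T0}  orig:{A}
  T[2,2] 'd' = {A,T0}  orig:{A}
  T[3,3] 'd' = {A,T0}  orig:{A}
  T[4,4] 'd' = {A,T0}  orig:{A}
  T[5,5] 'd' = {A,T0}  orig:{A}
  T[6,6] 'd' = {A,T0}  orig:{A}
  T[7,7] 'd' = {A,T0}  orig:{A}
  T[0,1] 'cd' = ∅
  T[1,2] 'dd' = {X3}  orig:{}
  T[2,3] 'dd' = {X3}  orig:{}
  T[3,4] 'dd' = {X3}  orig:{}
  T[4,5] 'dd' = {X3}  orig:{}
  T[5,6] 'dd' = {X3}  orig:{}
  T[6,7] 'dd' = {X3}  orig:{}
  T[0,2] 'cdd' = ∅
  T[1,3] 'ddd' = ∅
  T[2,4] 'ddd' = ∅
  T[3,5] 'ddd' = ∅
  T[4,6] 'ddd' = ∅
  T[5,7] 'ddd' = ∅
  T[0,3] 'cddd' = ∅
  T[1,4] 'dddd' = ∅
  T[2,5] 'dddd' = ∅
  T[3,6] 'dddd' = ∅
  T[4,7] 'dddd' = ∅
  T[0,4] 'cdddd' = ∅
  T[1,5] 'ddddd' = ∅
  T[2,6] 'ddddd' = ∅
  T[3,7] 'ddddd' = ∅
  T[0,5] 'cddddd' = ∅
  T[1,6] 'dddddd' = ∅
  T[2,7] 'dddddd' = ∅
  T[0,6] 'cdddddd' = ∅
  T[1,7] 'ddddddd' = ∅
  T[0,7] 'cddddddd' = ∅

S ∉ T[0,7] ⇒ NO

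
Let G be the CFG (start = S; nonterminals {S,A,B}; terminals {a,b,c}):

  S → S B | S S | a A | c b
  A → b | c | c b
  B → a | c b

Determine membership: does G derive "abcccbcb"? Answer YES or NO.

Convert to CNF:
  S -> S B | S S | T0 T1 | T2 A
  A -> T0 T1 | b | c
  B -> T0 T1 | a
  T0 -> c
  T1 -> b
  T2 -> a

CYK fill:
  [0..0]={B,T2}  "a"  orig:{B}
  [1..1]={A,T1}  "b"  orig:{A}
  [2..2]={A,T0}  "c"  orig:{A}
  [3..3]={A,T0}  "c"  orig:{A}
  [4..4]={A,T0}  "c"  orig:{A}
  [5..5]={A,T1}  "b"  orig:{A}
  [6..6]={A,T0}  "c"  orig:{A}
  [7..7]={A,T1}  "b"  orig:{A}
  [0..1]={S}  "ab"
  [1..2]=∅  "bc"
  [2..3]=∅  "cc"
  [3..4]=∅  "cc"
  [4..5]={A,B,S}  "cb"
  [5..6]=∅  "bc"
  [6..7]={A,B,S}  "cb"
  [0..2]=∅  "abc"
  [1..3]=∅  "bcc"
  [2..4]=∅  "ccc"
  [3..5]=∅  "ccb"
  [4..6]=∅  "cbc"
  [5..7]=∅  "bcb"
  [0..3]=∅  "abcc"
  [1..4]=∅  "bccc"
  [2..5]=∅  "cccb"
  [3..6]=∅  "ccbc"
  [4..7]={S}  "cbcb"
  [0..4]=∅  "abccc"
  [1..5]=∅  "bcccb"
  [2..6]=∅  "cccbc"
  [3..7]=∅  "ccbcb"
  [0..5]=∅  "abcccb"
  [1..6]=∅  "bcccbc"
  [2..7]=∅  "cccbcb"
  [0..6]=∅  "abcccbc"
  [1..7]=∅  "bcccbcb"
  [0..7]=∅  "abcccbcb"

S ∉ T[0,7] ⇒ NO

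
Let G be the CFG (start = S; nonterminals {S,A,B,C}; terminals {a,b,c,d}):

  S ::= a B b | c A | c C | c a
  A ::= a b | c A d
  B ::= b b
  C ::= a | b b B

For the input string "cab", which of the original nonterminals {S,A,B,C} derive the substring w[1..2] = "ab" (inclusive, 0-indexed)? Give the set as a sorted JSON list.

CNF form of G:
  S -> T0 X6 | T2 A | T2 C | T2 T0
  A -> T0 T1 | T2 X4
  B -> T1 T1
  C -> T1 X5 | a
  T0 -> a
  T1 -> b
  T2 -> c
  T3 -> d
  X4 -> A T3
  X5 -> T1 B
  X6 -> B T1

Fill CYK table bottom-up (cells [i..j] with 1 ≤ i ≤ j ≤ 2 only):
  cell(1,1) a: {C,T0}  orig:{C}
  cell(2,2) b: {T1}  orig:{}
  cell(1,2) ab: {A}

Original NTs in T[1,2] deriving "ab": ["A"]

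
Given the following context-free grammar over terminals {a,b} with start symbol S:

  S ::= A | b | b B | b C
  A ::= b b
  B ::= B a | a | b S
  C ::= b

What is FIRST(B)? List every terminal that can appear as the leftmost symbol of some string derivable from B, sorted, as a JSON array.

FIRST sets, iterate to fixpoint:
[1]
  A via A→b b: +{b}
  B via B→a: +{a}
  B via B→b S: +{b}
  C via C→b: +{b}
  S via S→A: +{b}
  FIRST(S)={b}  FIRST(A)={b}  FIRST(B)={a,b}  FIRST(C)={b}
[2] (stable)
  FIRST(S)={b}  FIRST(A)={b}  FIRST(B)={a,b}  FIRST(C)={b}

FIRST(B) = ["a", "b"]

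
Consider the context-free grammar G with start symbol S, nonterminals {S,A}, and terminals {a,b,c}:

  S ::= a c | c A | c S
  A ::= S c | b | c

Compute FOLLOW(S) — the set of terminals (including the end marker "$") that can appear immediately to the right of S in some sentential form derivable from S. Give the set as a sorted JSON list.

FIRST iteration:
iter 1:
  A via A→b: +{b}
  A via A→c: +{c}
  S via S→a c: +{a}
  S via S→c A: +{c}
  FIRST(S)={a,c}  FIRST(A)={b,c}
iter 2:
  A via A→S c: +{a}
  FIRST(S)={a,c}  FIRST(A)={a,b,c}
iter 3: done
  FIRST(S)={a,c}  FIRST(A)={a,b,c}

Compute FOLLOW by fixpoint:
FOLLOW(S) := {$}
pass 1:
  A→S c: FOLLOW(S) ⊇ FIRST(c) = {c}; new: +{c}
  S→c A: FOLLOW(A) ⊇ FOLLOW(S) ⊇ {$,c}; new: +{$,c}
  FOLLOW(S)={$,c}  FOLLOW(A)={$,c}
pass 2: — fixpoint
  FOLLOW(S)={$,c}  FOLLOW(A)={$,c}

FOLLOW(S) = ["$", "c"]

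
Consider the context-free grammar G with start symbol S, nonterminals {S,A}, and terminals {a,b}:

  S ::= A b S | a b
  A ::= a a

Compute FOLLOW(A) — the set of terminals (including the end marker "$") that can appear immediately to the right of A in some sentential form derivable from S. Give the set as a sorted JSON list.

Compute FIRST by fixpoint:
[1]
  A via A→a a: +{a}
  S via S→A b S: +{a}
  FIRST[S]={a}  FIRST[A]={a}
[2] (no change)
  FIRST[S]={a}  FIRST[A]={a}

FOLLOW iteration:
FOLLOW(S) := {$}
round 1:
  S→A b S: FOLLOW(A) ⊇ FIRST(b) = {b}; new: +{b}
  S: {$}  A: {b}
round 2: (no change)
  S: {$}  A: {b}

FOLLOW(A) = ["b"]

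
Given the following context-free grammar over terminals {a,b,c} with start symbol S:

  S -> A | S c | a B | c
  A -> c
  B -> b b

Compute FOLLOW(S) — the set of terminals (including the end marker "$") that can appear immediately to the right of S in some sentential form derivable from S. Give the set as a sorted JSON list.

Compute FIRST by fixpoint:
[1]
  A via A→c: +{c}
  B via B→b b: +{b}
  S via S→A: +{c}
  S via S→a B: +{a}
  S: {a,c}  A: {c}  B: {b}
[2] (stable)
  S: {a,c}  A: {c}  B: {b}

FOLLOW sets:
initialize: $ ∈ FOLLOW(S)
iter 1:
  S→A: FOLLOW(A) ⊇ FOLLOW(S) ⊇ {$}; new: +{$}
  S→S c: FOLLOW(S) ⊇ FIRST(c) = {c}; new: +{c}
  S→a B: FOLLOW(B) ⊇ FOLLOW(S) ⊇ {$,c}; new: +{$,c}
  FOLLOW[S]={$,c}  FOLLOW[A]={$}  FOLLOW[B]={$,c}
iter 2:
  S→A: FOLLOW(A) ⊇ FOLLOW(S) ⊇ {$,c}; new: +{c}
  FOLLOW[S]={$,c}  FOLLOW[A]={$,c}  FOLLOW[B]={$,c}
iter 3: — fixpoint
  FOLLOW[S]={$,c}  FOLLOW[A]={$,c}  FOLLOW[B]={$,c}

FOLLOW(S) = ["$", "c"]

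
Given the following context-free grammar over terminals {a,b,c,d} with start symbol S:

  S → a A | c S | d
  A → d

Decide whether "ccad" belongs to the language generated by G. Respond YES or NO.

CNF form of G:
  S -> T0 A | T1 S | d
  A -> d
  T0 -> a
  T1 -> c

Fill CYK table bottom-up:
  [0..0]={T1}  "c"  orig:{}
  [1..1]={T1}  "c"  orig:{}
  [2..2]={T0}  "a"  orig:{}
  [3..3]={A,S}  "d"
  [0..1]=∅  "cc"
  [1..2]=∅  "ca"
  [2..3]={S}  "ad"
  [0..2]=∅  "cca"
  [1..3]={S}  "cad"
  [0..3]={S}  "ccad"

S ∈ T[0,3] ⇒ YES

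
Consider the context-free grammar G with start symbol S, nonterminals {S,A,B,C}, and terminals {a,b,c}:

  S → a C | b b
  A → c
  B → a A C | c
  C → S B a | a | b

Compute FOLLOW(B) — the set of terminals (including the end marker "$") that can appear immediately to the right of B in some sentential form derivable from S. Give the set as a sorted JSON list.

FIRST sets, iterate to fixpoint:
pass 1:
  A via A→c: +{c}
  B via B→a A C: +{a}
  B via B→c: +{c}
  C via C→a: +{a}
  C via C→b: +{b}
  S via S→a C: +{a}
  S via S→b b: +{b}
  FIRST(S)={a,b}  FIRST(A)={c}  FIRST(B)={a,c}  FIRST(C)={a,b}
pass 2: done
  FIRST(S)={a,b}  FIRST(A)={c}  FIRST(B)={a,c}  FIRST(C)={a,b}

FOLLOW sets:
initialize: $ ∈ FOLLOW(S)
iter 1:
  B→a A C: FOLLOW(A) ⊇ FIRST(C) = {a,b}; new: +{a,b}
  C→S B a: FOLLOW(S) ⊇ FIRST(B) = {a,c}; new: +{a,c}
  C→S B a: FOLLOW(B) ⊇ FIRST(a) = {a}; new: +{a}
  S→a C: FOLLOW(C) ⊇ FOLLOW(S) ⊇ {$,a,c}; new: +{$,a,c}
  FOLLOW[S]={$,a,c}  FOLLOW[A]={a,b}  FOLLOW[B]={a}  FOLLOW[C]={$,a,c}
iter 2: — fixpoint
  FOLLOW[S]={$,a,c}  FOLLOW[A]={a,b}  FOLLOW[B]={a}  FOLLOW[C]={$,a,c}

FOLLOW(B) = ["a"]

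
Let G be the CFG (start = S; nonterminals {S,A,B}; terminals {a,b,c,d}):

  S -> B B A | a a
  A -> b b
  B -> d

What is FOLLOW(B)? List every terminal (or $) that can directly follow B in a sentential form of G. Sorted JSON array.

FIRST iteration:
pass 1:
  A via A→b b: +{b}
  B via B→d: +{d}
  S via S→B B A: +{d}
  S via S→a a: +{a}
  S: {a,d}  A: {b}  B: {d}
pass 2: — fixpoint
  S: {a,d}  A: {b}  B: {d}

FOLLOW sets:
FOLLOW(S) := {$}
iter 1:
  S→B B A: FOLLOW(B) ⊇ FIRST(B) = {d}; new: +{d}
  S→B B A: FOLLOW(B) ⊇ FIRST(A) = {b}; new: +{b}
  S→B B A: FOLLOW(A) ⊇ FOLLOW(S) ⊇ {$}; new: +{$}
  S: {$}  A: {$}  B: {b,d}
iter 2: (no change)
  S: {$}  A: {$}  B: {b,d}

FOLLOW(B) = ["b", "d"]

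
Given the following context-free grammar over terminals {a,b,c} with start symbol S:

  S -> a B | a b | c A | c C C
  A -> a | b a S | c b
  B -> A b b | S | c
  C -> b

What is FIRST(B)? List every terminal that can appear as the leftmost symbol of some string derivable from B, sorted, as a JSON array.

Compute FIRST by fixpoint:
pass 1:
  A via A→a: +{a}
  A via A→b a S: +{b}
  A via A→c b: +{c}
  B via B→A b b: +{a,b,c}
  C via C→b: +{b}
  S via S→a B: +{a}
  S via S→c A: +{c}
  S: {a,c}  A: {a,b,c}  B: {a,b,c}  C: {b}
pass 2: — fixpoint
  S: {a,c}  A: {a,b,c}  B: {a,b,c}  C: {b}

FIRST(B) = ["a", "b", "c"]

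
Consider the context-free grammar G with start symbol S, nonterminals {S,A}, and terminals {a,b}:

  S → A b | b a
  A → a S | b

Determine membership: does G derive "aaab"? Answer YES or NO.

Convert to CNF:
  S -> A T1 | T1 T0
  A -> T0 S | b
  T0 -> a
  T1 -> b

Fill CYK table bottom-up:
  T[0,0] 'a' = {T0}  orig:{}
  T[1,1] 'a' = {T0}  orig:{}
  T[2,2] 'a' = {T0}  orig:{}
  T[3,3] 'b' = {A,T1}  orig:{A}
  T[0,1] 'aa' = ∅
  T[1,2] 'aa' = ∅
  T[2,3] 'ab' = ∅
  T[0,2] 'aaa' = ∅
  T[1,3] 'aab' = ∅
  T[0,3] 'aaab' = ∅

S ∉ T[0,3] ⇒ NO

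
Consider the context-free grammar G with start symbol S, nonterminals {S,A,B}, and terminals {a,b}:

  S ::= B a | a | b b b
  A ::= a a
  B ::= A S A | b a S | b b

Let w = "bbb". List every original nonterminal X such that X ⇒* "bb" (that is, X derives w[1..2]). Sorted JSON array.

Convert to CNF:
  S -> B T0 | T1 X4 | a
  A -> T0 T0
  B -> A X2 | T1 T1 | T1 X3
  T0 -> a
  T1 -> b
  X2 -> S A
  X3 -> T0 S
  X4 -> T1 T1

Fill CYK table bottom-up — only the sub-triangle for w[1..2]:
  [1..1]={T1}  "b"  orig:{}
  [2..2]={T1}  "b"  orig:{}
  [1..2]={B,X4}  "bb"  orig:{B}

Original NTs in T[1,2] deriving "bb": ["B"]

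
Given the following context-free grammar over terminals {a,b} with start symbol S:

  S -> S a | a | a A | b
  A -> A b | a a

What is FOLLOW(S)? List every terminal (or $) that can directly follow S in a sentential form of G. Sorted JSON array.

Compute FIRST by fixpoint:
[1]
  A via A→a a: +{a}
  S via S→a: +{a}
  S via S→b: +{b}
  FIRST[S]={a,b}  FIRST[A]={a}
[2] (stable)
  FIRST[S]={a,b}  FIRST[A]={a}

Compute FOLLOW by fixpoint:
FOLLOW(S) := {$}
iter 1:
  A→A b: FOLLOW(A) ⊇ FIRST(b) = {b}; new: +{b}
  S→S a: FOLLOW(S) ⊇ FIRST(a) = {a}; new: +{a}
  S→a A: FOLLOW(A) ⊇ FOLLOW(S) ⊇ {$,a}; new: +{$,a}
  FOLLOW[S]={$,a}  FOLLOW[A]={$,a,b}
iter 2: — fixpoint
  FOLLOW[S]={$,a}  FOLLOW[A]={$,a,b}

FOLLOW(S) = ["$", "a"]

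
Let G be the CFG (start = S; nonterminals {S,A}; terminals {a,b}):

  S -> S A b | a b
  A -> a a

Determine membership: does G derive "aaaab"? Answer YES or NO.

CNF form of G:
  S -> S X2 | T0 T1
  A -> T0 T0
  T0 -> a
  T1 -> b
  X2 -> A T1

CYK fill:
  T[0,0] 'a' = {T0}  orig:{}
  T[1,1] 'a' = {T0}  orig:{}
  T[2,2] 'a' = {T0}  orig:{}
  T[3,3] 'a' = {T0}  orig:{}
  T[4,4] 'b' = {T1}  orig:{}
  T[0,1] 'aa' = {A}
  T[1,2] 'aa' = {A}
  T[2,3] 'aa' = {A}
  T[3,4] 'ab' = {S}
  T[0,2] 'aaa' = ∅
  T[1,3] 'aaa' = ∅
  T[2,4] 'aab' = {X2}  orig:{}
  T[0,3] 'aaaa' = ∅
  T[1,4] 'aaab' = ∅
  T[0,4] 'aaaab' = ∅

S ∉ T[0,4] ⇒ NO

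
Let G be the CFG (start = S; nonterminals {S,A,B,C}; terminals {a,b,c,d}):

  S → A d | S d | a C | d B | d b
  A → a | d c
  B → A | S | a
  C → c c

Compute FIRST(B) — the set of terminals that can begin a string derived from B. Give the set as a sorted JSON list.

FIRST sets, iterate to fixpoint:
[1]
  A via A→a: +{a}
  A via A→d c: +{d}
  B via B→A: +{a,d}
  C via C→c c: +{c}
  S via S→A d: +{a,d}
  S: {a,d}  A: {a,d}  B: {a,d}  C: {c}
[2] (stable)
  S: {a,d}  A: {a,d}  B: {a,d}  C: {c}

FIRST(B) = ["a", "d"]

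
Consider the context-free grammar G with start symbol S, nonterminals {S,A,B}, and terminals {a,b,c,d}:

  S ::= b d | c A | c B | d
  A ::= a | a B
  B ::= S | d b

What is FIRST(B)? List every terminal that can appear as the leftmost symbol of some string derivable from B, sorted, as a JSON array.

FIRST sets, iterate to fixpoint:
[1]
  A via A→a: +{a}
  B via B→d b: +{d}
  S via S→b d: +{b}
  S via S→c A: +{c}
  S via S→d: +{d}
  FIRST(S)={b,c,d}  FIRST(A)={a}  FIRST(B)={d}
[2]
  B via B→S: +{b,c}
  FIRST(S)={b,c,d}  FIRST(A)={a}  FIRST(B)={b,c,d}
[3] (no change)
  FIRST(S)={b,c,d}  FIRST(A)={a}  FIRST(B)={b,c,d}

FIRST(B) = ["b", "c", "d"]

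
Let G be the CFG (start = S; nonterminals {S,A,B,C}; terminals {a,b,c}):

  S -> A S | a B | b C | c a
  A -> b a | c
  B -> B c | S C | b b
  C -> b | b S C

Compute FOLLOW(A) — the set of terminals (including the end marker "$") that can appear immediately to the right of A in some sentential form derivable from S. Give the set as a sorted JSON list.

Compute FIRST by fixpoint:
round 1:
  A via A→b a: +{b}
  A via A→c: +{c}
  B via B→b b: +{b}
  C via C→b: +{b}
  S via S→A S: +{b,c}
  S via S→a B: +{a}
  S: {a,b,c}  A: {b,c}  B: {b}  C: {b}
round 2:
  B via B→S C: +{a,c}
  S: {a,b,c}  A: {b,c}  B: {a,b,c}  C: {b}
round 3: (stable)
  S: {a,b,c}  A: {b,c}  B: {a,b,c}  C: {b}

FOLLOW sets:
initialize: $ ∈ FOLLOW(S)
pass 1:
  B→B c: FOLLOW(B) ⊇ FIRST(c) = {c}; new: +{c}
  B→S C: FOLLOW(S) ⊇ FIRST(C) = {b}; new: +{b}
  B→S C: FOLLOW(C) ⊇ FOLLOW(B) ⊇ {c}; new: +{c}
  S→A S: FOLLOW(A) ⊇ FIRST(S) = {a,b,c}; new: +{a,b,c}
  S→a B: FOLLOW(B) ⊇ FOLLOW(S) ⊇ {$,b}; new: +{$,b}
  S→b C: FOLLOW(C) ⊇ FOLLOW(S) ⊇ {$,b}; new: +{$,b}
  FOLLOW(S)={$,b}  FOLLOW(A)={a,b,c}  FOLLOW(B)={$,b,c}  FOLLOW(C)={$,b,c}
pass 2: (stable)
  FOLLOW(S)={$,b}  FOLLOW(A)={a,b,c}  FOLLOW(B)={$,b,c}  FOLLOW(C)={$,b,c}

FOLLOW(A) = ["a", "b", "c"]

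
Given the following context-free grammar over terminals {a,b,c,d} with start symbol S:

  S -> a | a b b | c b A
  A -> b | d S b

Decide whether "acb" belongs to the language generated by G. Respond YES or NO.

CNF form of G:
  S -> T2 X5 | T3 X6 | a
  A -> T0 X4 | b
  T0 -> d
  T1 -> b
  T2 -> a
  T3 -> c
  X4 -> S T1
  X5 -> T1 T1
  X6 -> T1 A

CYK table (by increasing span):
  cell(0,0) a: {S,T2}  orig:{S}
  cell(1,1) c: {T3}  orig:{}
  cell(2,2) b: {A,T1}  orig:{A}
  cell(0,1) ac: ∅
  cell(1,2) cb: ∅
  cell(0,2) acb: ∅

S ∉ T[0,2] ⇒ NO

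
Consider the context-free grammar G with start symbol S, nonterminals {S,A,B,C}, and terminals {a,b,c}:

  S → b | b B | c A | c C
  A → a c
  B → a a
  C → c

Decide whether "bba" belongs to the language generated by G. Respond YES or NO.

CNF form of G:
  S -> T1 A | T1 C | T2 B | b
  A -> T0 T1
  B -> T0 T0
  C -> c
  T0 -> a
  T1 -> c
  T2 -> b

CYK table (by increasing span):
  cell(0,0) b: {S,T2}  orig:{S}
  cell(1,1) b: {S,T2}  orig:{S}
  cell(2,2) a: {T0}  orig:{}
  cell(0,1) bb: ∅
  cell(1,2) ba: ∅
  cell(0,2) bba: ∅

S ∉ T[0,2] ⇒ NO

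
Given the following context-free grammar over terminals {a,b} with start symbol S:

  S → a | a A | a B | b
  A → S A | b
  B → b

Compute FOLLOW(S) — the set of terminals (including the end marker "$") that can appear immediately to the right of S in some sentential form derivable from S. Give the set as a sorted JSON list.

FIRST iteration:
pass 1:
  A via A→b: +{b}
  B via B→b: +{b}
  S via S→a: +{a}
  S via S→b: +{b}
  FIRST[S]={a,b}  FIRST[A]={b}  FIRST[B]={b}
pass 2:
  A via A→S A: +{a}
  FIRST[S]={a,b}  FIRST[A]={a,b}  FIRST[B]={b}
pass 3: (no change)
  FIRST[S]={a,b}  FIRST[A]={a,b}  FIRST[B]={b}

Compute FOLLOW by fixpoint:
FOLLOW(S) := {$}
pass 1:
  A→S A: FOLLOW(S) ⊇ FIRST(A) = {a,b}; new: +{a,b}
  S→a A: FOLLOW(A) ⊇ FOLLOW(S) ⊇ {$,a,b}; new: +{$,a,b}
  S→a B: FOLLOW(B) ⊇ FOLLOW(S) ⊇ {$,a,b}; new: +{$,a,b}
  FOLLOW(S)={$,a,b}  FOLLOW(A)={$,a,b}  FOLLOW(B)={$,a,b}
pass 2: (no change)
  FOLLOW(S)={$,a,b}  FOLLOW(A)={$,a,b}  FOLLOW(B)={$,a,b}

FOLLOW(S) = ["$", "a", "b"]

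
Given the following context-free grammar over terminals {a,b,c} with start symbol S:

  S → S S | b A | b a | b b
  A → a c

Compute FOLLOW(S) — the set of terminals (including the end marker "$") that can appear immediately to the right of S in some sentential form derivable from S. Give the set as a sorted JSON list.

FIRST sets, iterate to fixpoint:
[1]
  A via A→a c: +{a}
  S via S→b A: +{b}
  FIRST[S]={b}  FIRST[A]={a}
[2] — fixpoint
  FIRST[S]={b}  FIRST[A]={a}

Compute FOLLOW by fixpoint:
seed FOLLOW(S) with $
iter 1:
  S→S S: FOLLOW(S) ⊇ FIRST(S) = {b}; new: +{b}
  S→b A: FOLLOW(A) ⊇ FOLLOW(S) ⊇ {$,b}; new: +{$,b}
  FOLLOW(S)={$,b}  FOLLOW(A)={$,b}
iter 2: (no change)
  FOLLOW(S)={$,b}  FOLLOW(A)={$,b}

FOLLOW(S) = ["$", "b"]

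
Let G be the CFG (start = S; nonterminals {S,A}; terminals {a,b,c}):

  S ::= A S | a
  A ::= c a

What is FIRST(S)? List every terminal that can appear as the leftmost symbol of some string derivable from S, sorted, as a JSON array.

FIRST sets, iterate to fixpoint:
iter 1:
  A via A→c a: +{c}
  S via S→A S: +{c}
  S via S→a: +{a}
  FIRST[S]={a,c}  FIRST[A]={c}
iter 2: done
  FIRST[S]={a,c}  FIRST[A]={c}

FIRST(S) = ["a", "c"]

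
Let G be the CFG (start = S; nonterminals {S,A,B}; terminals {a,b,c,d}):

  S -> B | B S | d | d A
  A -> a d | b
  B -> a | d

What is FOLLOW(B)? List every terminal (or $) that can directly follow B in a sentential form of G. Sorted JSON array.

Compute FIRST by fixpoint:
iter 1:
  A via A→a d: +{a}
  A via A→b: +{b}
  B via B→a: +{a}
  B via B→d: +{d}
  S via S→B: +{a,d}
  FIRST(S)={a,d}  FIRST(A)={a,b}  FIRST(B)={a,d}
iter 2: done
  FIRST(S)={a,d}  FIRST(A)={a,b}  FIRST(B)={a,d}

FOLLOW iteration:
seed FOLLOW(S) with $
pass 1:
  S→B: FOLLOW(B) ⊇ FOLLOW(S) ⊇ {$}; new: +{$}
  S→B S: FOLLOW(B) ⊇ FIRST(S) = {a,d}; new: +{a,d}
  S→d A: FOLLOW(A) ⊇ FOLLOW(S) ⊇ {$}; new: +{$}
  FOLLOW(S)={$}  FOLLOW(A)={$}  FOLLOW(B)={$,a,d}
pass 2: (no change)
  FOLLOW(S)={$}  FOLLOW(A)={$}  FOLLOW(B)={$,a,d}

FOLLOW(B) = ["$", "a", "d"]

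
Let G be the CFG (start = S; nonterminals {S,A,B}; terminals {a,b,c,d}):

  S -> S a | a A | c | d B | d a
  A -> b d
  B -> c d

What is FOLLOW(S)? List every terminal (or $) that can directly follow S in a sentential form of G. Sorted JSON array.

FIRST iteration:
round 1:
  A via A→b d: +{b}
  B via B→c d: +{c}
  S via S→a A: +{a}
  S via S→c: +{c}
  S via S→d B: +{d}
  FIRST[S]={a,c,d}  FIRST[A]={b}  FIRST[B]={c}
round 2: (stable)
  FIRST[S]={a,c,d}  FIRST[A]={b}  FIRST[B]={c}

Compute FOLLOW by fixpoint:
seed FOLLOW(S) with $
pass 1:
  S→S a: FOLLOW(S) ⊇ FIRST(a) = {a}; new: +{a}
  S→a A: FOLLOW(A) ⊇ FOLLOW(S) ⊇ {$,a}; new: +{$,a}
  S→d B: FOLLOW(B) ⊇ FOLLOW(S) ⊇ {$,a}; new: +{$,a}
  FOLLOW[S]={$,a}  FOLLOW[A]={$,a}  FOLLOW[B]={$,a}
pass 2: — fixpoint
  FOLLOW[S]={$,a}  FOLLOW[A]={$,a}  FOLLOW[B]={$,a}

FOLLOW(S) = ["$", "a"]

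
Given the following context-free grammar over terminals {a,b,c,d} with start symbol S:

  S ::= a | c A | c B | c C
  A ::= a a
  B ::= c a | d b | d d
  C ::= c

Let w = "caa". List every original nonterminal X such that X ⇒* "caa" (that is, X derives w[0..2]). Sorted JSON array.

Convert to CNF:
  S -> T1 A | T1 B | T1 C | a
  A -> T0 T0
  B -> T1 T0 | T2 T2 | T2 T3
  C -> c
  T0 -> a
  T1 -> c
  T2 -> d
  T3 -> b

Fill CYK table bottom-up (cells [i..j] with 0 ≤ i ≤ j ≤ 2 only):
  T[0,0] 'c' = {C,T1}  orig:{C}
  T[1,1] 'a' = {S,T0}  orig:{S}
  T[2,2] 'a' = {S,T0}  orig:{S}
  T[0,1] 'ca' = {B}
  T[1,2] 'aa' = {A}
  T[0,2] 'caa' = {S}

Original NTs in T[0,2] deriving "caa": ["S"]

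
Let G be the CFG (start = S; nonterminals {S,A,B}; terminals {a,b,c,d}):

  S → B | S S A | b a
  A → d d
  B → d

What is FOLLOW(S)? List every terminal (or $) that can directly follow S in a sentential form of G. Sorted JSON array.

FIRST iteration:
pass 1:
  A via A→d d: +{d}
  B via B→d: +{d}
  S via S→B: +{d}
  S via S→b a: +{b}
  S: {b,d}  A: {d}  B: {d}
pass 2: (no change)
  S: {b,d}  A: {d}  B: {d}

Compute FOLLOW by fixpoint:
initialize: $ ∈ FOLLOW(S)
round 1:
  S→B: FOLLOW(B) ⊇ FOLLOW(S) ⊇ {$}; new: +{$}
  S→S S A: FOLLOW(S) ⊇ FIRST(S) = {b,d}; new: +{b,d}
  S→S S A: FOLLOW(A) ⊇ FOLLOW(S) ⊇ {$,b,d}; new: +{$,b,d}
  FOLLOW[S]={$,b,d}  FOLLOW[A]={$,b,d}  FOLLOW[B]={$}
round 2:
  S→B: FOLLOW(B) ⊇ FOLLOW(S) ⊇ {$,b,d}; new: +{b,d}
  FOLLOW[S]={$,b,d}  FOLLOW[A]={$,b,d}  FOLLOW[B]={$,b,d}
round 3: (stable)
  FOLLOW[S]={$,b,d}  FOLLOW[A]={$,b,d}  FOLLOW[B]={$,b,d}

FOLLOW(S) = ["$", "b", "d"]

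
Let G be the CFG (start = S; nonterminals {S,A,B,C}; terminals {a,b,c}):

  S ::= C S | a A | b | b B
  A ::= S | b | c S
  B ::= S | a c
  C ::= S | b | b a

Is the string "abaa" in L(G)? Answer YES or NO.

CNF form of G:
  S -> C S | T0 A | T1 B | b
  A -> C S | T0 A | T1 B | T2 S | b
  B -> C S | T0 A | T0 T2 | T1 B | b
  C -> C S | T0 A | T1 B | T1 T0 | b
  T0 -> a
  T1 -> b
  T2 -> c

CYK fill:
  T[0,0] 'a' = {T0}  orig:{}
  T[1,1] 'b' = {A,B,C,S,T1}  orig:{A,B,C,S}
  T[2,2] 'a' = {T0}  orig:{}
  T[3,3] 'a' = {T0}  orig:{}
  T[0,1] 'ab' = {A,B,C,S}
  T[1,2] 'ba' = {C}
  T[2,3] 'aa' = ∅
  T[0,2] 'aba' = ∅
  T[1,3] 'baa' = ∅
  T[0,3] 'abaa' = ∅

S ∉ T[0,3] ⇒ NO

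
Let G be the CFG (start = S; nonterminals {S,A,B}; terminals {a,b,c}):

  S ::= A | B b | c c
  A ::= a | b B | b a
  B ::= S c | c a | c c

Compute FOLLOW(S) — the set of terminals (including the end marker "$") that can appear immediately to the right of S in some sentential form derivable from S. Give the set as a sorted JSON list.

FIRST iteration:
pass 1:
  A via A→a: +{a}
  A via A→b B: +{b}
  B via B→c a: +{c}
  S via S→A: +{a,b}
  S via S→B b: +{c}
  S: {a,b,c}  A: {a,b}  B: {c}
pass 2:
  B via B→S c: +{a,b}
  S: {a,b,c}  A: {a,b}  B: {a,b,c}
pass 3: (no change)
  S: {a,b,c}  A: {a,b}  B: {a,b,c}

Compute FOLLOW by fixpoint:
seed FOLLOW(S) with $
iter 1:
  B→S c: FOLLOW(S) ⊇ FIRST(c) = {c}; new: +{c}
  S→A: FOLLOW(A) ⊇ FOLLOW(S) ⊇ {$,c}; new: +{$,c}
  S→B b: FOLLOW(B) ⊇ FIRST(b) = {b}; new: +{b}
  FOLLOW(S)={$,c}  FOLLOW(A)={$,c}  FOLLOW(B)={b}
iter 2:
  A→b B: FOLLOW(B) ⊇ FOLLOW(A) ⊇ {$,c}; new: +{$,c}
  FOLLOW(S)={$,c}  FOLLOW(A)={$,c}  FOLLOW(B)={$,b,c}
iter 3: — fixpoint
  FOLLOW(S)={$,c}  FOLLOW(A)={$,c}  FOLLOW(B)={$,b,c}

FOLLOW(S) = ["$", "c"]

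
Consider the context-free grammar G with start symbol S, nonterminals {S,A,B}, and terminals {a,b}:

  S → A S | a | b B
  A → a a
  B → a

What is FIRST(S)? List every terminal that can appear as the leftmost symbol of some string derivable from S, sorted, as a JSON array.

Compute FIRST by fixpoint:
iter 1:
  A via A→a a: +{a}
  B via B→a: +{a}
  S via S→A S: +{a}
  S via S→b B: +{b}
  FIRST(S)={a,b}  FIRST(A)={a}  FIRST(B)={a}
iter 2: (stable)
  FIRST(S)={a,b}  FIRST(A)={a}  FIRST(B)={a}

FIRST(S) = ["a", "b"]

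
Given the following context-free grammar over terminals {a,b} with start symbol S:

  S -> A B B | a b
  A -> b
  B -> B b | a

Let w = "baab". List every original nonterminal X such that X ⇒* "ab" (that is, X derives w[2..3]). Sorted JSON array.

CNF form of G:
  S -> A X2 | T1 T0
  A -> b
  B -> B T0 | a
  T0 -> b
  T1 -> a
  X2 -> B B

CYK table (by increasing span), restricted to cells inside w[2..3]:
  T[2,2] 'a' = {B,T1}  orig:{B}
  T[3,3] 'b' = {A,T0}  orig:{A}
  T[2,3] 'ab' = {B,S}

Original NTs in T[2,3] deriving "ab": ["B", "S"]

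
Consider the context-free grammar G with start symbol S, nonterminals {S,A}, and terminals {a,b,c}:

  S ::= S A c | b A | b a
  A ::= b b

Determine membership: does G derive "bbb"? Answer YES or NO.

Convert to CNF:
  S -> S X3 | T0 A | T0 T2
  A -> T0 T0
  T0 -> b
  T1 -> c
  T2 -> a
  X3 -> A T1

Fill CYK table bottom-up:
  [0..0]={T0}  "b"  orig:{}
  [1..1]={T0}  "b"  orig:{}
  [2..2]={T0}  "b"  orig:{}
  [0..1]={A}  "bb"
  [1..2]={A}  "bb"
  [0..2]={S}  "bbb"

S ∈ T[0,2] ⇒ YES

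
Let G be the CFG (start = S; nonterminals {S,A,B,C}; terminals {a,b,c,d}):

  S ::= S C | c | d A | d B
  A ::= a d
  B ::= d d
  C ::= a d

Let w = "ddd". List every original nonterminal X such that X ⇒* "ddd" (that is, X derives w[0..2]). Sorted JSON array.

Convert to CNF:
  S -> S C | T1 A | T1 B | c
  A -> T0 T1
  B -> T1 T1
  C -> T0 T1
  T0 -> a
  T1 -> d

CYK fill — only the sub-triangle for w[0..2]:
  cell(0,0) d: {T1}  orig:{}
  cell(1,1) d: {T1}  orig:{}
  cell(2,2) d: {T1}  orig:{}
  cell(0,1) dd: {B}
  cell(1,2) dd: {B}
  cell(0,2) ddd: {S}

Original NTs in T[0,2] deriving "ddd": ["S"]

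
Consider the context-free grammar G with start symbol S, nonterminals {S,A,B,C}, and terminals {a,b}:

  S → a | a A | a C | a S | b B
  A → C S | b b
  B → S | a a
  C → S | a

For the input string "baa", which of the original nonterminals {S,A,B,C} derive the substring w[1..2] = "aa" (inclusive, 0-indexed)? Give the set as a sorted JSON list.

CNF form of G:
  S -> T0 B | T1 A | T1 C | T1 S | a
  A -> C S | T0 T0
  B -> T0 B | T1 A | T1 C | T1 S | T1 T1 | a
  C -> T0 B | T1 A | T1 C | T1 S | a
  T0 -> b
  T1 -> a

Fill CYK table bottom-up — only the sub-triangle for w[1..2]:
  [1..1]={B,C,S,T1}  "a"  orig:{B,C,S}
  [2..2]={B,C,S,T1}  "a"  orig:{B,C,S}
  [1..2]={A,B,C,S}  "aa"

Original NTs in T[1,2] deriving "aa": ["A", "B", "C", "S"]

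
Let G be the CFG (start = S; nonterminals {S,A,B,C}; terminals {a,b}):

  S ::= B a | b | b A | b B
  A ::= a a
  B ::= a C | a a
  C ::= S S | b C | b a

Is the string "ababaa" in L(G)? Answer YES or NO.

CNF form of G:
  S -> B T0 | T1 A | T1 B | b
  A -> T0 T0
  B -> T0 C | T0 T0
  C -> S S | T1 C | T1 T0
  T0 -> a
  T1 -> b

CYK table (by increasing span):
  T[0,0] 'a' = {T0}  orig:{}
  T[1,1] 'b' = {S,T1}  orig:{S}
  T[2,2] 'a' = {T0}  orig:{}
  T[3,3] 'b' = {S,T1}  orig:{S}
  T[4,4] 'a' = {T0}  orig:{}
  T[5,5] 'a' = {T0}  orig:{}
  T[0,1] 'ab' = ∅
  T[1,2] 'ba' = {C}
  T[2,3] 'ab' = ∅
  T[3,4] 'ba' = {C}
  T[4,5] 'aa' = {A,B}
  T[0,2] 'aba' = {B}
  T[1,3] 'bab' = ∅
  T[2,4] 'aba' = {B}
  T[3,5] 'baa' = {S}
  T[0,3] 'abab' = ∅
  T[1,4] 'baba' = {S}
  T[2,5] 'abaa' = {S}
  T[0,4] 'ababa' = ∅
  T[1,5] 'babaa' = {C}
  T[0,5] 'ababaa' = {B}

S ∉ T[0,5] ⇒ NO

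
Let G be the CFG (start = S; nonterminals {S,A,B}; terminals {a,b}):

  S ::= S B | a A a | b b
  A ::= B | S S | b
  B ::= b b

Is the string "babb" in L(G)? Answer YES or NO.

Convert to CNF:
  S -> S B | T0 T0 | T1 X2
  A -> S S | T0 T0 | b
  B -> T0 T0
  T0 -> b
  T1 -> a
  X2 -> A T1

CYK fill:
  T[0,0] 'b' = {A,T0}  orig:{A}
  T[1,1] 'a' = {T1}  orig:{}
  T[2,2] 'b' = {A,T0}  orig:{A}
  T[3,3] 'b' = {A,T0}  orig:{A}
  T[0,1] 'ba' = {X2}  orig:{}
  T[1,2] 'ab' = ∅
  T[2,3] 'bb' = {A,B,S}
  T[0,2] 'bab' = ∅
  T[1,3] 'abb' = ∅
  T[0,3] 'babb' = ∅

S ∉ T[0,3] ⇒ NO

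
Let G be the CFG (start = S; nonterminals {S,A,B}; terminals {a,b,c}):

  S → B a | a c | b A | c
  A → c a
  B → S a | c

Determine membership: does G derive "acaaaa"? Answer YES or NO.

CNF form of G:
  S -> B T1 | T1 T0 | T2 A | c
  A -> T0 T1
  B -> S T1 | c
  T0 -> c
  T1 -> a
  T2 -> b

CYK table (by increasing span):
  cell(0,0) a: {T1}  orig:{}
  cell(1,1) c: {B,S,T0}  orig:{B,S}
  cell(2,2) a: {T1}  orig:{}
  cell(3,3) a: {T1}  orig:{}
  cell(4,4) a: {T1}  orig:{}
  cell(5,5) a: {T1}  orig:{}
  cell(0,1) ac: {S}
  cell(1,2) ca: {A,B,S}
  cell(2,3) aa: ∅
  cell(3,4) aa: ∅
  cell(4,5) aa: ∅
  cell(0,2) aca: {B}
  cell(1,3) caa: {B,S}
  cell(2,4) aaa: ∅
  cell(3,5) aaa: ∅
  cell(0,3) acaa: {S}
  cell(1,4) caaa: {B,S}
  cell(2,5) aaaa: ∅
  cell(0,4) acaaa: {B}
  cell(1,5) caaaa: {B,S}
  cell(0,5) acaaaa: {S}

S ∈ T[0,5] ⇒ YES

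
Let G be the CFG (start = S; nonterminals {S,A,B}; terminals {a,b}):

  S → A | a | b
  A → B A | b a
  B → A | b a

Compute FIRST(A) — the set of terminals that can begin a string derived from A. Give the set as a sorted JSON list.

FIRST sets, iterate to fixpoint:
round 1:
  A via A→b a: +{b}
  B via B→A: +{b}
  S via S→A: +{b}
  S via S→a: +{a}
  S: {a,b}  A: {b}  B: {b}
round 2: (no change)
  S: {a,b}  A: {b}  B: {b}

FIRST(A) = ["b"]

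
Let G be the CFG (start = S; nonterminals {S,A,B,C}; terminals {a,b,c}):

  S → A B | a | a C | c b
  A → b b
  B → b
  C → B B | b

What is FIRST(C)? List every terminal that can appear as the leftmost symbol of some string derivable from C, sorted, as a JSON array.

Compute FIRST by fixpoint:
pass 1:
  A via A→b b: +{b}
  B via B→b: +{b}
  C via C→B B: +{b}
  S via S→A B: +{b}
  S via S→a: +{a}
  S via S→c b: +{c}
  FIRST(S)={a,b,c}  FIRST(A)={b}  FIRST(B)={b}  FIRST(C)={b}
pass 2: (no change)
  FIRST(S)={a,b,c}  FIRST(A)={b}  FIRST(B)={b}  FIRST(C)={b}

FIRST(C) = ["b"]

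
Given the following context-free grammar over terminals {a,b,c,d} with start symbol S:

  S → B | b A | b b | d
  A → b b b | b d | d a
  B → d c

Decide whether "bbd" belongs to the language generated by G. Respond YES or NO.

Convert to CNF:
  S -> T0 A | T0 T0 | T1 T3 | d
  A -> T0 T1 | T0 X4 | T1 T2
  B -> T1 T3
  T0 -> b
  T1 -> d
  T2 -> a
  T3 -> c
  X4 -> T0 T0

Fill CYK table bottom-up:
  T[0,0] 'b' = {T0}  orig:{}
  T[1,1] 'b' = {T0}  orig:{}
  T[2,2] 'd' = {S,T1}  orig:{S}
  T[0,1] 'bb' = {S,X4}  orig:{S}
  T[1,2] 'bd' = {A}
  T[0,2] 'bbd' = {S}

S ∈ T[0,2] ⇒ YES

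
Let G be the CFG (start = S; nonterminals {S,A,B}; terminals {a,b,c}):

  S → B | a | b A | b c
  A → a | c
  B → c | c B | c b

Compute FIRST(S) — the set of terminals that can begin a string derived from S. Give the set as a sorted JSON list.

FIRST sets, iterate to fixpoint:
pass 1:
  A via A→a: +{a}
  A via A→c: +{c}
  B via B→c: +{c}
  S via S→B: +{c}
  S via S→a: +{a}
  S via S→b A: +{b}
  FIRST[S]={a,b,c}  FIRST[A]={a,c}  FIRST[B]={c}
pass 2: (no change)
  FIRST[S]={a,b,c}  FIRST[A]={a,c}  FIRST[B]={c}

FIRST(S) = ["a", "b", "c"]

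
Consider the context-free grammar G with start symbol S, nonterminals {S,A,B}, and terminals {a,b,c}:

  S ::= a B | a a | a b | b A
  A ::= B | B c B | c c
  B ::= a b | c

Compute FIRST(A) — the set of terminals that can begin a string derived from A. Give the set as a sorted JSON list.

FIRST iteration:
iter 1:
  A via A→c c: +{c}
  B via B→a b: +{a}
  B via B→c: +{c}
  S via S→a B: +{a}
  S via S→b A: +{b}
  FIRST[S]={a,b}  FIRST[A]={c}  FIRST[B]={a,c}
iter 2:
  A via A→B: +{a}
  FIRST[S]={a,b}  FIRST[A]={a,c}  FIRST[B]={a,c}
iter 3: (no change)
  FIRST[S]={a,b}  FIRST[A]={a,c}  FIRST[B]={a,c}

FIRST(A) = ["a", "c"]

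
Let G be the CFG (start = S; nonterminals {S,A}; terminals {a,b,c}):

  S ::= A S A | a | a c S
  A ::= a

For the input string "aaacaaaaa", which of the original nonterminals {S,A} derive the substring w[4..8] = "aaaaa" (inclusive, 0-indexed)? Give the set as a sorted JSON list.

Convert to CNF:
  S -> A X2 | T0 X3 | a
  A -> a
  T0 -> a
  T1 -> c
  X2 -> S A
  X3 -> T1 S

CYK table (by increasing span), restricted to cells inside w[4..8]:
  T[4,4] 'a' = {A,S,T0}  orig:{A,S}
  T[5,5] 'a' = {A,S,T0}  orig:{A,S}
  T[6,6] 'a' = {A,S,T0}  orig:{A,S}
  T[7,7] 'a' = {A,S,T0}  orig:{A,S}
  T[8,8] 'a' = {A,S,T0}  orig:{A,S}
  T[4,5] 'aa' = {X2}  orig:{}
  T[5,6] 'aa' = {X2}  orig:{}
  T[6,7] 'aa' = {X2}  orig:{}
  T[7,8] 'aa' = {X2}  orig:{}
  T[4,6] 'aaa' = {S}
  T[5,7] 'aaa' = {S}
  T[6,8] 'aaa' = {S}
  T[4,7] 'aaaa' = {X2}  orig:{}
  T[5,8] 'aaaa' = {X2}  orig:{}
  T[4,8] 'aaaaa' = {S}

Original NTs in T[4,8] deriving "aaaaa": ["S"]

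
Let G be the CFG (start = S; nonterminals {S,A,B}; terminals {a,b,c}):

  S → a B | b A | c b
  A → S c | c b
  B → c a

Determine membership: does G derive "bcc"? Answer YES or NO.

Convert to CNF:
  S -> T0 T1 | T1 A | T2 B
  A -> S T0 | T0 T1
  B -> T0 T2
  T0 -> c
  T1 -> b
  T2 -> a

Fill CYK table bottom-up:
  [0..0]={T1}  "b"  orig:{}
  [1..1]={T0}  "c"  orig:{}
  [2..2]={T0}  "c"  orig:{}
  [0..1]=∅  "bc"
  [1..2]=∅  "cc"
  [0..2]=∅  "bcc"

S ∉ T[0,2] ⇒ NO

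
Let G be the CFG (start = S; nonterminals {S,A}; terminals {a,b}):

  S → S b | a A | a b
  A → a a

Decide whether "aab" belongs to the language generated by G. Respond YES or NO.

CNF form of G:
  S -> S T1 | T0 A | T0 T1
  A -> T0 T0
  T0 -> a
  T1 -> b

Fill CYK table bottom-up:
  cell(0,0) a: {T0}  orig:{}
  cell(1,1) a: {T0}  orig:{}
  cell(2,2) b: {T1}  orig:{}
  cell(0,1) aa: {A}
  cell(1,2) ab: {S}
  cell(0,2) aab: ∅

S ∉ T[0,2] ⇒ NO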